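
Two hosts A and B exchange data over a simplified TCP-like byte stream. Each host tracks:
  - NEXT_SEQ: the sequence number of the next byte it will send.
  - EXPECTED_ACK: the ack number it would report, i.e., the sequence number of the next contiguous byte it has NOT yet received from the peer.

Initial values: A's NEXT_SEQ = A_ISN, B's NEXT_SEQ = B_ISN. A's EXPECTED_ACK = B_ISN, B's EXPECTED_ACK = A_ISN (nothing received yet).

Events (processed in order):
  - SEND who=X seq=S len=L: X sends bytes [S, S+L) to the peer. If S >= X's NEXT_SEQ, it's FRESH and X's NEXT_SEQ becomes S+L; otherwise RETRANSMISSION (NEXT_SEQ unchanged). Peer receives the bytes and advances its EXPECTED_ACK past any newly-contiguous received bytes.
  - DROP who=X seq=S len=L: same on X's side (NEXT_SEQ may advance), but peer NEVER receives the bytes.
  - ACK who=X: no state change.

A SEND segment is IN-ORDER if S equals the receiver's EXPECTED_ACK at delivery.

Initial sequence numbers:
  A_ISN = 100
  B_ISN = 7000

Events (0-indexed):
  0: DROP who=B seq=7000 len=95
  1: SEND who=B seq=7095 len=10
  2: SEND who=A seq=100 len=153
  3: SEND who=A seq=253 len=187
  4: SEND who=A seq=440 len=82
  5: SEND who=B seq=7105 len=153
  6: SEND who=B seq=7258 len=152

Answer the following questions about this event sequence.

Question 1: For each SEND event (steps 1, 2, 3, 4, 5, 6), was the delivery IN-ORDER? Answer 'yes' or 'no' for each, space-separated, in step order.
Step 1: SEND seq=7095 -> out-of-order
Step 2: SEND seq=100 -> in-order
Step 3: SEND seq=253 -> in-order
Step 4: SEND seq=440 -> in-order
Step 5: SEND seq=7105 -> out-of-order
Step 6: SEND seq=7258 -> out-of-order

Answer: no yes yes yes no no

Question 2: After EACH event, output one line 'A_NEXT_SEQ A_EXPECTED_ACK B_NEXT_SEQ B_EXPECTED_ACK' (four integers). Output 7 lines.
100 7000 7095 100
100 7000 7105 100
253 7000 7105 253
440 7000 7105 440
522 7000 7105 522
522 7000 7258 522
522 7000 7410 522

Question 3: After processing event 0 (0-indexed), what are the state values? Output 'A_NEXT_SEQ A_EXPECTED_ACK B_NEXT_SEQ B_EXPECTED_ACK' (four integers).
After event 0: A_seq=100 A_ack=7000 B_seq=7095 B_ack=100

100 7000 7095 100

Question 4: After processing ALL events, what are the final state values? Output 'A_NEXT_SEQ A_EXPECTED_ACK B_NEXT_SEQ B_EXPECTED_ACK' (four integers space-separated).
After event 0: A_seq=100 A_ack=7000 B_seq=7095 B_ack=100
After event 1: A_seq=100 A_ack=7000 B_seq=7105 B_ack=100
After event 2: A_seq=253 A_ack=7000 B_seq=7105 B_ack=253
After event 3: A_seq=440 A_ack=7000 B_seq=7105 B_ack=440
After event 4: A_seq=522 A_ack=7000 B_seq=7105 B_ack=522
After event 5: A_seq=522 A_ack=7000 B_seq=7258 B_ack=522
After event 6: A_seq=522 A_ack=7000 B_seq=7410 B_ack=522

Answer: 522 7000 7410 522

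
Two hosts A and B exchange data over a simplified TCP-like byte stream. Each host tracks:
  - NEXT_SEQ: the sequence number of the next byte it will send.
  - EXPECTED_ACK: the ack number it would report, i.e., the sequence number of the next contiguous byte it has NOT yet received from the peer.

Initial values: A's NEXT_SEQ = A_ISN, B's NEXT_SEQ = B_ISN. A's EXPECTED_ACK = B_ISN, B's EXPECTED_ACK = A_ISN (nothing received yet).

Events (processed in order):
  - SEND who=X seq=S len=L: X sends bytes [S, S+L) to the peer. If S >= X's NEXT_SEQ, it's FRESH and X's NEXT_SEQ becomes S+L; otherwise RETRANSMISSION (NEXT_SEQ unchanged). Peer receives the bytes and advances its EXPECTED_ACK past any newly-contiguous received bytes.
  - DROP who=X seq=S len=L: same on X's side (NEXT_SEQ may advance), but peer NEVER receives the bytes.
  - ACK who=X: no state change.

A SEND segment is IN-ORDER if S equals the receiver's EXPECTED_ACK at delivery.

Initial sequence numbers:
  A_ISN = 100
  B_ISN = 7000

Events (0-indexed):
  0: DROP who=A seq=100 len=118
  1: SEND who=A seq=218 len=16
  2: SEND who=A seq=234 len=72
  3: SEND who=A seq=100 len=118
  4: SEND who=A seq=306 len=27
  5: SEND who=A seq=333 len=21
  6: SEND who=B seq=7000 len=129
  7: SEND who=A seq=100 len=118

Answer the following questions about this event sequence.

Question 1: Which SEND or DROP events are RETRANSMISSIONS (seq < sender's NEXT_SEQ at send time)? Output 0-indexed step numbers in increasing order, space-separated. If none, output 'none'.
Step 0: DROP seq=100 -> fresh
Step 1: SEND seq=218 -> fresh
Step 2: SEND seq=234 -> fresh
Step 3: SEND seq=100 -> retransmit
Step 4: SEND seq=306 -> fresh
Step 5: SEND seq=333 -> fresh
Step 6: SEND seq=7000 -> fresh
Step 7: SEND seq=100 -> retransmit

Answer: 3 7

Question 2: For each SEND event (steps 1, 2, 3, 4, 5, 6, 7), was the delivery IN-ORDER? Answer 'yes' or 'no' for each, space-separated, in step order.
Step 1: SEND seq=218 -> out-of-order
Step 2: SEND seq=234 -> out-of-order
Step 3: SEND seq=100 -> in-order
Step 4: SEND seq=306 -> in-order
Step 5: SEND seq=333 -> in-order
Step 6: SEND seq=7000 -> in-order
Step 7: SEND seq=100 -> out-of-order

Answer: no no yes yes yes yes no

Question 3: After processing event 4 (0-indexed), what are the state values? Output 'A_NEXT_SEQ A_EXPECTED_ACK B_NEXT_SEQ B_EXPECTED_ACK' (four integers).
After event 0: A_seq=218 A_ack=7000 B_seq=7000 B_ack=100
After event 1: A_seq=234 A_ack=7000 B_seq=7000 B_ack=100
After event 2: A_seq=306 A_ack=7000 B_seq=7000 B_ack=100
After event 3: A_seq=306 A_ack=7000 B_seq=7000 B_ack=306
After event 4: A_seq=333 A_ack=7000 B_seq=7000 B_ack=333

333 7000 7000 333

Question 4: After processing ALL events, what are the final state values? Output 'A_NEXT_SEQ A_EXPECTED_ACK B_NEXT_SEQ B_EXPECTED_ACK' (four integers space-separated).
Answer: 354 7129 7129 354

Derivation:
After event 0: A_seq=218 A_ack=7000 B_seq=7000 B_ack=100
After event 1: A_seq=234 A_ack=7000 B_seq=7000 B_ack=100
After event 2: A_seq=306 A_ack=7000 B_seq=7000 B_ack=100
After event 3: A_seq=306 A_ack=7000 B_seq=7000 B_ack=306
After event 4: A_seq=333 A_ack=7000 B_seq=7000 B_ack=333
After event 5: A_seq=354 A_ack=7000 B_seq=7000 B_ack=354
After event 6: A_seq=354 A_ack=7129 B_seq=7129 B_ack=354
After event 7: A_seq=354 A_ack=7129 B_seq=7129 B_ack=354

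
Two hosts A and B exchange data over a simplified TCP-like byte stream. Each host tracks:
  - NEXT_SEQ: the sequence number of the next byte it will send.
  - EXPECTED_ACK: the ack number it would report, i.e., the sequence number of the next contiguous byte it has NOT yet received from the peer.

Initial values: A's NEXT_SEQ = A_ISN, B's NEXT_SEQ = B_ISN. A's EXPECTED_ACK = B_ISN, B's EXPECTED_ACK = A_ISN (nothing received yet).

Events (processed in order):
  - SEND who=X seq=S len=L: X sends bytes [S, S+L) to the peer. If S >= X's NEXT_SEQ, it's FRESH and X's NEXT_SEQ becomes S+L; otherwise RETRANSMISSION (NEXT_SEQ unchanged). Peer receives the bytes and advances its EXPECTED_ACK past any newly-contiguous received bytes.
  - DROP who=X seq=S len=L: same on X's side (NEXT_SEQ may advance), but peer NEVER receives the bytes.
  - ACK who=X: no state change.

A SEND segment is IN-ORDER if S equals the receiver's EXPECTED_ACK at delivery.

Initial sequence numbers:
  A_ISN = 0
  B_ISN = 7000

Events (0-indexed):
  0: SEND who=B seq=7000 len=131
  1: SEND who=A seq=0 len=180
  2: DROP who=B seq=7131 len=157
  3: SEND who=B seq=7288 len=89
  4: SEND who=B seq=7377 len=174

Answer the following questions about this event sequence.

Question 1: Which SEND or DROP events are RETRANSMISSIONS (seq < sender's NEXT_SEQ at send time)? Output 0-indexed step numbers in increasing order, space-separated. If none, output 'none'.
Step 0: SEND seq=7000 -> fresh
Step 1: SEND seq=0 -> fresh
Step 2: DROP seq=7131 -> fresh
Step 3: SEND seq=7288 -> fresh
Step 4: SEND seq=7377 -> fresh

Answer: none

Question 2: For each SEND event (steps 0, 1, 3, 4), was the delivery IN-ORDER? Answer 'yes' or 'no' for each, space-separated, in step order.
Step 0: SEND seq=7000 -> in-order
Step 1: SEND seq=0 -> in-order
Step 3: SEND seq=7288 -> out-of-order
Step 4: SEND seq=7377 -> out-of-order

Answer: yes yes no no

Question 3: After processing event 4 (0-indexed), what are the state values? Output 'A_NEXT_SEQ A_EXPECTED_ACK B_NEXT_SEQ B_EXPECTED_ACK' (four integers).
After event 0: A_seq=0 A_ack=7131 B_seq=7131 B_ack=0
After event 1: A_seq=180 A_ack=7131 B_seq=7131 B_ack=180
After event 2: A_seq=180 A_ack=7131 B_seq=7288 B_ack=180
After event 3: A_seq=180 A_ack=7131 B_seq=7377 B_ack=180
After event 4: A_seq=180 A_ack=7131 B_seq=7551 B_ack=180

180 7131 7551 180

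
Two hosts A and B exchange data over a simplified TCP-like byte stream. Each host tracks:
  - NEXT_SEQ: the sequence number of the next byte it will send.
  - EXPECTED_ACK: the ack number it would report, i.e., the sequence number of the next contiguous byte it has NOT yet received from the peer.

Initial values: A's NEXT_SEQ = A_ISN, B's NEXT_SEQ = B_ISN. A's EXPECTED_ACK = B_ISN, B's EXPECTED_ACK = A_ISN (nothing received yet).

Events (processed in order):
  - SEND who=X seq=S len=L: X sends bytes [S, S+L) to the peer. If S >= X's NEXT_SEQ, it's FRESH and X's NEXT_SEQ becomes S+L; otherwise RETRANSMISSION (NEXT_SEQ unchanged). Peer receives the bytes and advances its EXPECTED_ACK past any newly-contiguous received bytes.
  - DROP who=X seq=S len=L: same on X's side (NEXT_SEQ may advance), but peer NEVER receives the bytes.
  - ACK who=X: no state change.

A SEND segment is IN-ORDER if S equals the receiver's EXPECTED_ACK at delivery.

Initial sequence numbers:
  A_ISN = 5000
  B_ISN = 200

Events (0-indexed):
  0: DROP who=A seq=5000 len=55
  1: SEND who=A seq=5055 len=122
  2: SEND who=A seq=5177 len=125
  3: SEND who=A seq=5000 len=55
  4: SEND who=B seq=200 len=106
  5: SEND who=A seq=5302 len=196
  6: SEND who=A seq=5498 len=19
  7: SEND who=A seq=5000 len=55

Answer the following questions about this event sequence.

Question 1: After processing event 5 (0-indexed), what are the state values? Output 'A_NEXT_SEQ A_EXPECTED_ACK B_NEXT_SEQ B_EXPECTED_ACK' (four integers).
After event 0: A_seq=5055 A_ack=200 B_seq=200 B_ack=5000
After event 1: A_seq=5177 A_ack=200 B_seq=200 B_ack=5000
After event 2: A_seq=5302 A_ack=200 B_seq=200 B_ack=5000
After event 3: A_seq=5302 A_ack=200 B_seq=200 B_ack=5302
After event 4: A_seq=5302 A_ack=306 B_seq=306 B_ack=5302
After event 5: A_seq=5498 A_ack=306 B_seq=306 B_ack=5498

5498 306 306 5498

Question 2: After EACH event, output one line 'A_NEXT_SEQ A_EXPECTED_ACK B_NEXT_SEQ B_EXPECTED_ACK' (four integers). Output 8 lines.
5055 200 200 5000
5177 200 200 5000
5302 200 200 5000
5302 200 200 5302
5302 306 306 5302
5498 306 306 5498
5517 306 306 5517
5517 306 306 5517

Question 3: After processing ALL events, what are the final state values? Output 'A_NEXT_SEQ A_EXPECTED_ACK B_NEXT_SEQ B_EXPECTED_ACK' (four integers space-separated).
After event 0: A_seq=5055 A_ack=200 B_seq=200 B_ack=5000
After event 1: A_seq=5177 A_ack=200 B_seq=200 B_ack=5000
After event 2: A_seq=5302 A_ack=200 B_seq=200 B_ack=5000
After event 3: A_seq=5302 A_ack=200 B_seq=200 B_ack=5302
After event 4: A_seq=5302 A_ack=306 B_seq=306 B_ack=5302
After event 5: A_seq=5498 A_ack=306 B_seq=306 B_ack=5498
After event 6: A_seq=5517 A_ack=306 B_seq=306 B_ack=5517
After event 7: A_seq=5517 A_ack=306 B_seq=306 B_ack=5517

Answer: 5517 306 306 5517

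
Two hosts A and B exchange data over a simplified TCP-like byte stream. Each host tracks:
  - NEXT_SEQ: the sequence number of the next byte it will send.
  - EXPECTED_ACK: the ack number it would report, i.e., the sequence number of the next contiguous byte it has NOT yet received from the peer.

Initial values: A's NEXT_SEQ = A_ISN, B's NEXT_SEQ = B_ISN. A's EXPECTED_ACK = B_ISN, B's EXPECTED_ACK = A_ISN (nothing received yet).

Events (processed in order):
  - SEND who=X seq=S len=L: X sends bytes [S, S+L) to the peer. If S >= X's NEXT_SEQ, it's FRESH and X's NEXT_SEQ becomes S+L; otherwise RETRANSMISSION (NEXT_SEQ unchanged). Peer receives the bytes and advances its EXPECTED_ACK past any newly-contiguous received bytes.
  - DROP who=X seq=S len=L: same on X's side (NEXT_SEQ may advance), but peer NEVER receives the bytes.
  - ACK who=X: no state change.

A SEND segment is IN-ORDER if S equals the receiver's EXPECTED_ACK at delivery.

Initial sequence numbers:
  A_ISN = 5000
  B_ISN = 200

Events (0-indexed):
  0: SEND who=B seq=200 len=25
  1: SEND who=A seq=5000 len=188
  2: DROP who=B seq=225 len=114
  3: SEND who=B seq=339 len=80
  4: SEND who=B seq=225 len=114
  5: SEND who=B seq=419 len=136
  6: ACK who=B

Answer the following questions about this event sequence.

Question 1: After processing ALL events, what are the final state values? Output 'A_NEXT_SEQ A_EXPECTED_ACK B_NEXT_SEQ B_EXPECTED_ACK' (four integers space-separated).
After event 0: A_seq=5000 A_ack=225 B_seq=225 B_ack=5000
After event 1: A_seq=5188 A_ack=225 B_seq=225 B_ack=5188
After event 2: A_seq=5188 A_ack=225 B_seq=339 B_ack=5188
After event 3: A_seq=5188 A_ack=225 B_seq=419 B_ack=5188
After event 4: A_seq=5188 A_ack=419 B_seq=419 B_ack=5188
After event 5: A_seq=5188 A_ack=555 B_seq=555 B_ack=5188
After event 6: A_seq=5188 A_ack=555 B_seq=555 B_ack=5188

Answer: 5188 555 555 5188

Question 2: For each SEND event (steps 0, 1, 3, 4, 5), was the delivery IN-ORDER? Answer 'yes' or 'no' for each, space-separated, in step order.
Step 0: SEND seq=200 -> in-order
Step 1: SEND seq=5000 -> in-order
Step 3: SEND seq=339 -> out-of-order
Step 4: SEND seq=225 -> in-order
Step 5: SEND seq=419 -> in-order

Answer: yes yes no yes yes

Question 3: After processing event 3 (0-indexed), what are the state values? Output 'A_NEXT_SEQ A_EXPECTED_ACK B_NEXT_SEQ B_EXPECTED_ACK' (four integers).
After event 0: A_seq=5000 A_ack=225 B_seq=225 B_ack=5000
After event 1: A_seq=5188 A_ack=225 B_seq=225 B_ack=5188
After event 2: A_seq=5188 A_ack=225 B_seq=339 B_ack=5188
After event 3: A_seq=5188 A_ack=225 B_seq=419 B_ack=5188

5188 225 419 5188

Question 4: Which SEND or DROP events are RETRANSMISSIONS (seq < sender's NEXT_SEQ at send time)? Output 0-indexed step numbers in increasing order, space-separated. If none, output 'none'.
Answer: 4

Derivation:
Step 0: SEND seq=200 -> fresh
Step 1: SEND seq=5000 -> fresh
Step 2: DROP seq=225 -> fresh
Step 3: SEND seq=339 -> fresh
Step 4: SEND seq=225 -> retransmit
Step 5: SEND seq=419 -> fresh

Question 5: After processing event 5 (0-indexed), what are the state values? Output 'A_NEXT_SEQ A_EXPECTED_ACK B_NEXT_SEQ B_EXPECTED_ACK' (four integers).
After event 0: A_seq=5000 A_ack=225 B_seq=225 B_ack=5000
After event 1: A_seq=5188 A_ack=225 B_seq=225 B_ack=5188
After event 2: A_seq=5188 A_ack=225 B_seq=339 B_ack=5188
After event 3: A_seq=5188 A_ack=225 B_seq=419 B_ack=5188
After event 4: A_seq=5188 A_ack=419 B_seq=419 B_ack=5188
After event 5: A_seq=5188 A_ack=555 B_seq=555 B_ack=5188

5188 555 555 5188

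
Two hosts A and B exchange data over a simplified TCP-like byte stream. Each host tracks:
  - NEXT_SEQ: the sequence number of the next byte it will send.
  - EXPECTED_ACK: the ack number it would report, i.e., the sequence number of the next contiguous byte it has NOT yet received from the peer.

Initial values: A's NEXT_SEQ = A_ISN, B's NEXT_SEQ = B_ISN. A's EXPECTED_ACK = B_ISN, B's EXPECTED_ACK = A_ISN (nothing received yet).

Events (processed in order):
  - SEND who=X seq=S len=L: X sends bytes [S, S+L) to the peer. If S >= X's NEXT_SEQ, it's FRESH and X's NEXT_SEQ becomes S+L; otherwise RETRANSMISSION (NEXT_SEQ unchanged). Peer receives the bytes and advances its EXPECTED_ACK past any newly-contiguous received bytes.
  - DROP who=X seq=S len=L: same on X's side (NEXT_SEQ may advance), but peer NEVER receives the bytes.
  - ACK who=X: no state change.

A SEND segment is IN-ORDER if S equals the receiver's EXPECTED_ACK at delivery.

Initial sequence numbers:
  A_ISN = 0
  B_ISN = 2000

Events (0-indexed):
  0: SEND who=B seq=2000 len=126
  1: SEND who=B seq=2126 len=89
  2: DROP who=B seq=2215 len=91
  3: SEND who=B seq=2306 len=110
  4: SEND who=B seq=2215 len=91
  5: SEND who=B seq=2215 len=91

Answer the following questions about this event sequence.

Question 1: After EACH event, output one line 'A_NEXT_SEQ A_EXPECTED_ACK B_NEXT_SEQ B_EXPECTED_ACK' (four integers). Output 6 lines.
0 2126 2126 0
0 2215 2215 0
0 2215 2306 0
0 2215 2416 0
0 2416 2416 0
0 2416 2416 0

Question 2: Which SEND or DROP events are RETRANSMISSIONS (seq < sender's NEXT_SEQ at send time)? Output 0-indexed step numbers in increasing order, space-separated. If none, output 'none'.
Answer: 4 5

Derivation:
Step 0: SEND seq=2000 -> fresh
Step 1: SEND seq=2126 -> fresh
Step 2: DROP seq=2215 -> fresh
Step 3: SEND seq=2306 -> fresh
Step 4: SEND seq=2215 -> retransmit
Step 5: SEND seq=2215 -> retransmit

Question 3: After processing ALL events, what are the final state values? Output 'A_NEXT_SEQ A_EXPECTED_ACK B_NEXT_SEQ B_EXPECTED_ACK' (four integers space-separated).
Answer: 0 2416 2416 0

Derivation:
After event 0: A_seq=0 A_ack=2126 B_seq=2126 B_ack=0
After event 1: A_seq=0 A_ack=2215 B_seq=2215 B_ack=0
After event 2: A_seq=0 A_ack=2215 B_seq=2306 B_ack=0
After event 3: A_seq=0 A_ack=2215 B_seq=2416 B_ack=0
After event 4: A_seq=0 A_ack=2416 B_seq=2416 B_ack=0
After event 5: A_seq=0 A_ack=2416 B_seq=2416 B_ack=0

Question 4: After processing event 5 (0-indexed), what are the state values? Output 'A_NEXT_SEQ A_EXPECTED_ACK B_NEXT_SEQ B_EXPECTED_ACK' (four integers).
After event 0: A_seq=0 A_ack=2126 B_seq=2126 B_ack=0
After event 1: A_seq=0 A_ack=2215 B_seq=2215 B_ack=0
After event 2: A_seq=0 A_ack=2215 B_seq=2306 B_ack=0
After event 3: A_seq=0 A_ack=2215 B_seq=2416 B_ack=0
After event 4: A_seq=0 A_ack=2416 B_seq=2416 B_ack=0
After event 5: A_seq=0 A_ack=2416 B_seq=2416 B_ack=0

0 2416 2416 0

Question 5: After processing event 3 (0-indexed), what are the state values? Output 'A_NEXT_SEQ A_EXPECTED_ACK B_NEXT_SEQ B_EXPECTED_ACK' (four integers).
After event 0: A_seq=0 A_ack=2126 B_seq=2126 B_ack=0
After event 1: A_seq=0 A_ack=2215 B_seq=2215 B_ack=0
After event 2: A_seq=0 A_ack=2215 B_seq=2306 B_ack=0
After event 3: A_seq=0 A_ack=2215 B_seq=2416 B_ack=0

0 2215 2416 0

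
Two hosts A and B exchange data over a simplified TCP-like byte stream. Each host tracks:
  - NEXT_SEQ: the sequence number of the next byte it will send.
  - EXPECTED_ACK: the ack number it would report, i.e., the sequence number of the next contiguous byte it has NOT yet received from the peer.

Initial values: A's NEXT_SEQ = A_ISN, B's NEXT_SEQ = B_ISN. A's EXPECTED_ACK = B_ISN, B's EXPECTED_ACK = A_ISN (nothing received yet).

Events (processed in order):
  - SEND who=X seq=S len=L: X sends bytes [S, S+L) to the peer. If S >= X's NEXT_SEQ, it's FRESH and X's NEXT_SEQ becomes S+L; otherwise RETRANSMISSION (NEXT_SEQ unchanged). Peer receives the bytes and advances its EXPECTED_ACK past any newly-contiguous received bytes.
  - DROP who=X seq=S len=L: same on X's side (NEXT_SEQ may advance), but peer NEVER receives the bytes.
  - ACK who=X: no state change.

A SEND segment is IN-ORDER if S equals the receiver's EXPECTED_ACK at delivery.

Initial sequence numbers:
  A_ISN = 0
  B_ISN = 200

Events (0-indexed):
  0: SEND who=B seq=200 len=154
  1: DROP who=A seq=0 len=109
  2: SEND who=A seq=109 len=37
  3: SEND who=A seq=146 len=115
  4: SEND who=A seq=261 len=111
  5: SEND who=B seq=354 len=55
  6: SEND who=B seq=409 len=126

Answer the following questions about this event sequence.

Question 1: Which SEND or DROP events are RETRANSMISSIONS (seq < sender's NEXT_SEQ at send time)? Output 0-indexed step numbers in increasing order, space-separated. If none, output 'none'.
Answer: none

Derivation:
Step 0: SEND seq=200 -> fresh
Step 1: DROP seq=0 -> fresh
Step 2: SEND seq=109 -> fresh
Step 3: SEND seq=146 -> fresh
Step 4: SEND seq=261 -> fresh
Step 5: SEND seq=354 -> fresh
Step 6: SEND seq=409 -> fresh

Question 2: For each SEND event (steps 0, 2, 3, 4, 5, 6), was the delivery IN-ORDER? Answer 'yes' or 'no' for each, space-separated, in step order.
Step 0: SEND seq=200 -> in-order
Step 2: SEND seq=109 -> out-of-order
Step 3: SEND seq=146 -> out-of-order
Step 4: SEND seq=261 -> out-of-order
Step 5: SEND seq=354 -> in-order
Step 6: SEND seq=409 -> in-order

Answer: yes no no no yes yes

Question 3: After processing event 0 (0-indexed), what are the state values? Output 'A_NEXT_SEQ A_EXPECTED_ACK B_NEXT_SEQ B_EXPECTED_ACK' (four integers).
After event 0: A_seq=0 A_ack=354 B_seq=354 B_ack=0

0 354 354 0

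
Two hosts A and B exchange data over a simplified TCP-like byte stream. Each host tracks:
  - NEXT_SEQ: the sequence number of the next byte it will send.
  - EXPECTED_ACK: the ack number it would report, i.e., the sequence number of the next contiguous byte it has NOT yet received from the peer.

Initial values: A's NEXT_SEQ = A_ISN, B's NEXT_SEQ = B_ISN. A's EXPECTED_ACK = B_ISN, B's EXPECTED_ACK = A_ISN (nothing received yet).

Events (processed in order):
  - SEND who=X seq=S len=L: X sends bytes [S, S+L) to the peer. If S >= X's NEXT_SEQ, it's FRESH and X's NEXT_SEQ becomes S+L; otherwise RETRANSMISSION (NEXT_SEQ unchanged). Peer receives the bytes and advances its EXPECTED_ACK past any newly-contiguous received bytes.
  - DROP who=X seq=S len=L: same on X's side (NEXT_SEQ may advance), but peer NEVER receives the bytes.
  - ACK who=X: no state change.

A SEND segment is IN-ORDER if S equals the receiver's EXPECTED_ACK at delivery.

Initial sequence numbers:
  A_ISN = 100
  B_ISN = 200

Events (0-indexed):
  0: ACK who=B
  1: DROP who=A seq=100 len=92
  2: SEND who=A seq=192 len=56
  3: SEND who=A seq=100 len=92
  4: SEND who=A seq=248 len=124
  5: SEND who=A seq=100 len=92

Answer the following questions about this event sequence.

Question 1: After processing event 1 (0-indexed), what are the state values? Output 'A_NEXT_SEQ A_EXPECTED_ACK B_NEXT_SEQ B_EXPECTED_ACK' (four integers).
After event 0: A_seq=100 A_ack=200 B_seq=200 B_ack=100
After event 1: A_seq=192 A_ack=200 B_seq=200 B_ack=100

192 200 200 100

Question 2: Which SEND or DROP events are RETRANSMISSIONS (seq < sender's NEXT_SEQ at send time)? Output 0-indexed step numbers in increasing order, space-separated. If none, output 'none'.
Answer: 3 5

Derivation:
Step 1: DROP seq=100 -> fresh
Step 2: SEND seq=192 -> fresh
Step 3: SEND seq=100 -> retransmit
Step 4: SEND seq=248 -> fresh
Step 5: SEND seq=100 -> retransmit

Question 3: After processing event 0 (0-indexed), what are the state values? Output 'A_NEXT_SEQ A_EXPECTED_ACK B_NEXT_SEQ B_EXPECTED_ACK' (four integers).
After event 0: A_seq=100 A_ack=200 B_seq=200 B_ack=100

100 200 200 100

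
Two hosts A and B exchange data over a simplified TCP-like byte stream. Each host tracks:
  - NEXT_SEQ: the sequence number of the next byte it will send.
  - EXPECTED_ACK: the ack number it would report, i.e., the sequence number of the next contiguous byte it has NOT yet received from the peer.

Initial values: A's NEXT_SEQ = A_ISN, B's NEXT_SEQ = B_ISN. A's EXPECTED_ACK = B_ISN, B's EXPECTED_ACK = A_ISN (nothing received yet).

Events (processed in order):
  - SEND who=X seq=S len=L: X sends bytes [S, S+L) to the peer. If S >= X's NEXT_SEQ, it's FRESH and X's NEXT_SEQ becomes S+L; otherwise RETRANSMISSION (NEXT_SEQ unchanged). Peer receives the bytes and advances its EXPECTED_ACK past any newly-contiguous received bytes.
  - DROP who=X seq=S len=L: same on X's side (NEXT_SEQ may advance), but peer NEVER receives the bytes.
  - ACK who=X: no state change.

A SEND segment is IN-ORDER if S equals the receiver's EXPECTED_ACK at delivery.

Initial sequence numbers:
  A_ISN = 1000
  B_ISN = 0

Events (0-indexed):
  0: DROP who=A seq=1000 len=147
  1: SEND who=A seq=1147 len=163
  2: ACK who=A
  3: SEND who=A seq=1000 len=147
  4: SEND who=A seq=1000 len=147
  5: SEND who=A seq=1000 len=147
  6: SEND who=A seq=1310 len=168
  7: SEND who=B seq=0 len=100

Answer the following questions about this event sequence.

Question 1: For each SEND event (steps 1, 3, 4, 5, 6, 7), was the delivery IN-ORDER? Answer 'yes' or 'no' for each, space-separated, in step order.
Answer: no yes no no yes yes

Derivation:
Step 1: SEND seq=1147 -> out-of-order
Step 3: SEND seq=1000 -> in-order
Step 4: SEND seq=1000 -> out-of-order
Step 5: SEND seq=1000 -> out-of-order
Step 6: SEND seq=1310 -> in-order
Step 7: SEND seq=0 -> in-order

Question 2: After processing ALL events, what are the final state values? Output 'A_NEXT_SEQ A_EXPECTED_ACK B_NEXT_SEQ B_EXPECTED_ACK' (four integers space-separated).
After event 0: A_seq=1147 A_ack=0 B_seq=0 B_ack=1000
After event 1: A_seq=1310 A_ack=0 B_seq=0 B_ack=1000
After event 2: A_seq=1310 A_ack=0 B_seq=0 B_ack=1000
After event 3: A_seq=1310 A_ack=0 B_seq=0 B_ack=1310
After event 4: A_seq=1310 A_ack=0 B_seq=0 B_ack=1310
After event 5: A_seq=1310 A_ack=0 B_seq=0 B_ack=1310
After event 6: A_seq=1478 A_ack=0 B_seq=0 B_ack=1478
After event 7: A_seq=1478 A_ack=100 B_seq=100 B_ack=1478

Answer: 1478 100 100 1478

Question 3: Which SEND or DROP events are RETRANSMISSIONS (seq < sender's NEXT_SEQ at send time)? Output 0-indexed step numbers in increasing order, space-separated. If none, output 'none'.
Step 0: DROP seq=1000 -> fresh
Step 1: SEND seq=1147 -> fresh
Step 3: SEND seq=1000 -> retransmit
Step 4: SEND seq=1000 -> retransmit
Step 5: SEND seq=1000 -> retransmit
Step 6: SEND seq=1310 -> fresh
Step 7: SEND seq=0 -> fresh

Answer: 3 4 5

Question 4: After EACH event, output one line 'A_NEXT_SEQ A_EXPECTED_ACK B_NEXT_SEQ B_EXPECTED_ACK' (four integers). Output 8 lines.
1147 0 0 1000
1310 0 0 1000
1310 0 0 1000
1310 0 0 1310
1310 0 0 1310
1310 0 0 1310
1478 0 0 1478
1478 100 100 1478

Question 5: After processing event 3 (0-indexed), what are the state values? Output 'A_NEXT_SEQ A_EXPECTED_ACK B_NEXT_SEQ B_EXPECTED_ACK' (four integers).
After event 0: A_seq=1147 A_ack=0 B_seq=0 B_ack=1000
After event 1: A_seq=1310 A_ack=0 B_seq=0 B_ack=1000
After event 2: A_seq=1310 A_ack=0 B_seq=0 B_ack=1000
After event 3: A_seq=1310 A_ack=0 B_seq=0 B_ack=1310

1310 0 0 1310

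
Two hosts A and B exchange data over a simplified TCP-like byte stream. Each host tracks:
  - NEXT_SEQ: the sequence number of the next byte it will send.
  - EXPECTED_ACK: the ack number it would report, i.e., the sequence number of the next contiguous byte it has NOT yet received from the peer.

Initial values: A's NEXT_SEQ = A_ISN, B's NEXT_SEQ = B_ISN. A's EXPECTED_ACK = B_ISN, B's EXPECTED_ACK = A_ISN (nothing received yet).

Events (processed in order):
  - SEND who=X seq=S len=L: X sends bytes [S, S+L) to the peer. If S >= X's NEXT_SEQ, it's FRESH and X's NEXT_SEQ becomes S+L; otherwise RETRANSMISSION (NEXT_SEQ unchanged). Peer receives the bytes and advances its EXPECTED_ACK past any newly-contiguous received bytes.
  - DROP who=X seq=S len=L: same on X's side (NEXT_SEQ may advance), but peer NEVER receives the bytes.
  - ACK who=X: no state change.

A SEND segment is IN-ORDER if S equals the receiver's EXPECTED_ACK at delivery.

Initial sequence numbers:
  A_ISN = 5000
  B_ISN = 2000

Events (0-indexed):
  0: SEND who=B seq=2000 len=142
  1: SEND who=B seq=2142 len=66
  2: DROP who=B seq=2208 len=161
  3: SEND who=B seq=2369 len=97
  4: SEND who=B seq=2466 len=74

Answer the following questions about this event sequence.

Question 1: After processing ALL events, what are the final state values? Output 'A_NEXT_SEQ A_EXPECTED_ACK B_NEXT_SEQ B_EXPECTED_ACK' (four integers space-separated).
Answer: 5000 2208 2540 5000

Derivation:
After event 0: A_seq=5000 A_ack=2142 B_seq=2142 B_ack=5000
After event 1: A_seq=5000 A_ack=2208 B_seq=2208 B_ack=5000
After event 2: A_seq=5000 A_ack=2208 B_seq=2369 B_ack=5000
After event 3: A_seq=5000 A_ack=2208 B_seq=2466 B_ack=5000
After event 4: A_seq=5000 A_ack=2208 B_seq=2540 B_ack=5000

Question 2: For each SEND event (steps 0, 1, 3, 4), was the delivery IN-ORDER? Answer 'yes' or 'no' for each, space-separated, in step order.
Answer: yes yes no no

Derivation:
Step 0: SEND seq=2000 -> in-order
Step 1: SEND seq=2142 -> in-order
Step 3: SEND seq=2369 -> out-of-order
Step 4: SEND seq=2466 -> out-of-order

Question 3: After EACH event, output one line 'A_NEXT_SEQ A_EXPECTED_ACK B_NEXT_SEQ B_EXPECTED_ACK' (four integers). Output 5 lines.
5000 2142 2142 5000
5000 2208 2208 5000
5000 2208 2369 5000
5000 2208 2466 5000
5000 2208 2540 5000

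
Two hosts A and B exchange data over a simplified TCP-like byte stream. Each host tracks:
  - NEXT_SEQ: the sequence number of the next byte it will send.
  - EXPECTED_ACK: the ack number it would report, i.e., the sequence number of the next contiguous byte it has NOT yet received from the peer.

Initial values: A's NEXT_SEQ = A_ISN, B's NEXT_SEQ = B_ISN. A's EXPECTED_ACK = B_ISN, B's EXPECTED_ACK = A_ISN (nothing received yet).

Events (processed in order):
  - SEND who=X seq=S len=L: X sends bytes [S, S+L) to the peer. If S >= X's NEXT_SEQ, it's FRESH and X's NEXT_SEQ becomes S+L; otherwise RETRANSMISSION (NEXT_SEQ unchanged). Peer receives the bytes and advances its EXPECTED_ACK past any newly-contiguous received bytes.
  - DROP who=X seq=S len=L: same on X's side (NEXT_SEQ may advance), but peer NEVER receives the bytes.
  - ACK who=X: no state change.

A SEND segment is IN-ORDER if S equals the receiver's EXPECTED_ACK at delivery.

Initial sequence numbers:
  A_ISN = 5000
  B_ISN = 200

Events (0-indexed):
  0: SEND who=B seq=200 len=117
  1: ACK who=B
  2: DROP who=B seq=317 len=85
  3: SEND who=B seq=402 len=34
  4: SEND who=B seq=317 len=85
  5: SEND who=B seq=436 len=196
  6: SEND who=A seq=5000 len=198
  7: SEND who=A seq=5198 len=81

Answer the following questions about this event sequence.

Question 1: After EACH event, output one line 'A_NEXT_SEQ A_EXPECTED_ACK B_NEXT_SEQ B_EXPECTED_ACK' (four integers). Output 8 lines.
5000 317 317 5000
5000 317 317 5000
5000 317 402 5000
5000 317 436 5000
5000 436 436 5000
5000 632 632 5000
5198 632 632 5198
5279 632 632 5279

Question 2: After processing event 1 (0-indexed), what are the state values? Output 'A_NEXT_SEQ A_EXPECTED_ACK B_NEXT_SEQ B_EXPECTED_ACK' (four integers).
After event 0: A_seq=5000 A_ack=317 B_seq=317 B_ack=5000
After event 1: A_seq=5000 A_ack=317 B_seq=317 B_ack=5000

5000 317 317 5000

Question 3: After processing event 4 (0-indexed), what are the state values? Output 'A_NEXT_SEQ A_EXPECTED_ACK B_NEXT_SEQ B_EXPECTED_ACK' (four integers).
After event 0: A_seq=5000 A_ack=317 B_seq=317 B_ack=5000
After event 1: A_seq=5000 A_ack=317 B_seq=317 B_ack=5000
After event 2: A_seq=5000 A_ack=317 B_seq=402 B_ack=5000
After event 3: A_seq=5000 A_ack=317 B_seq=436 B_ack=5000
After event 4: A_seq=5000 A_ack=436 B_seq=436 B_ack=5000

5000 436 436 5000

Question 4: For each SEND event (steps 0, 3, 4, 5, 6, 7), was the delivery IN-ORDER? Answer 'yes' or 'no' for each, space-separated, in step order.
Step 0: SEND seq=200 -> in-order
Step 3: SEND seq=402 -> out-of-order
Step 4: SEND seq=317 -> in-order
Step 5: SEND seq=436 -> in-order
Step 6: SEND seq=5000 -> in-order
Step 7: SEND seq=5198 -> in-order

Answer: yes no yes yes yes yes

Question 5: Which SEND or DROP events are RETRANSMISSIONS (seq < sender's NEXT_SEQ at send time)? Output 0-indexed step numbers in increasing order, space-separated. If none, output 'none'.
Step 0: SEND seq=200 -> fresh
Step 2: DROP seq=317 -> fresh
Step 3: SEND seq=402 -> fresh
Step 4: SEND seq=317 -> retransmit
Step 5: SEND seq=436 -> fresh
Step 6: SEND seq=5000 -> fresh
Step 7: SEND seq=5198 -> fresh

Answer: 4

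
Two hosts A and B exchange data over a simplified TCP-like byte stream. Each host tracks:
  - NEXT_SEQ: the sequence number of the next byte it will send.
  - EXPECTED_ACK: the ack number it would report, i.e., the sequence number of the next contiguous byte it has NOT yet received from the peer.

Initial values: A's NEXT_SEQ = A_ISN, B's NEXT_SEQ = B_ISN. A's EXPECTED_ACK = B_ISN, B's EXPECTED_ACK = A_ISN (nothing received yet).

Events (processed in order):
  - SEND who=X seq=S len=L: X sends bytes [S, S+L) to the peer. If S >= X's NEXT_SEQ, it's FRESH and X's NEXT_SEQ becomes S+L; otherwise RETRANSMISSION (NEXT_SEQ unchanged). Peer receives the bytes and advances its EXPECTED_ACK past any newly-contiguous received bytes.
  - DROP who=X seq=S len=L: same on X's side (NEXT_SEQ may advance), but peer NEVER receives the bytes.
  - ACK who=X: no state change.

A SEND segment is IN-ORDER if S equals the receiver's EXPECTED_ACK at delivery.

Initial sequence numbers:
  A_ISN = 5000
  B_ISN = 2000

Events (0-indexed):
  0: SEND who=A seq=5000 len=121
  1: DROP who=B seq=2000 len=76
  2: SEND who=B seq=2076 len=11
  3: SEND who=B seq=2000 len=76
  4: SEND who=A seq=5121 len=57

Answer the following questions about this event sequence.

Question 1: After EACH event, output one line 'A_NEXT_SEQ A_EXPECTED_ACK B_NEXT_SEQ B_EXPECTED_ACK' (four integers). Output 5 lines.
5121 2000 2000 5121
5121 2000 2076 5121
5121 2000 2087 5121
5121 2087 2087 5121
5178 2087 2087 5178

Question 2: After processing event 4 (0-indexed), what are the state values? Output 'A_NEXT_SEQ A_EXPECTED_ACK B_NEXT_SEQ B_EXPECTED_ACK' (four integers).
After event 0: A_seq=5121 A_ack=2000 B_seq=2000 B_ack=5121
After event 1: A_seq=5121 A_ack=2000 B_seq=2076 B_ack=5121
After event 2: A_seq=5121 A_ack=2000 B_seq=2087 B_ack=5121
After event 3: A_seq=5121 A_ack=2087 B_seq=2087 B_ack=5121
After event 4: A_seq=5178 A_ack=2087 B_seq=2087 B_ack=5178

5178 2087 2087 5178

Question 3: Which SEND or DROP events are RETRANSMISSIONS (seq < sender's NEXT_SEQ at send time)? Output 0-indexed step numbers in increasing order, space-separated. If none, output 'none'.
Answer: 3

Derivation:
Step 0: SEND seq=5000 -> fresh
Step 1: DROP seq=2000 -> fresh
Step 2: SEND seq=2076 -> fresh
Step 3: SEND seq=2000 -> retransmit
Step 4: SEND seq=5121 -> fresh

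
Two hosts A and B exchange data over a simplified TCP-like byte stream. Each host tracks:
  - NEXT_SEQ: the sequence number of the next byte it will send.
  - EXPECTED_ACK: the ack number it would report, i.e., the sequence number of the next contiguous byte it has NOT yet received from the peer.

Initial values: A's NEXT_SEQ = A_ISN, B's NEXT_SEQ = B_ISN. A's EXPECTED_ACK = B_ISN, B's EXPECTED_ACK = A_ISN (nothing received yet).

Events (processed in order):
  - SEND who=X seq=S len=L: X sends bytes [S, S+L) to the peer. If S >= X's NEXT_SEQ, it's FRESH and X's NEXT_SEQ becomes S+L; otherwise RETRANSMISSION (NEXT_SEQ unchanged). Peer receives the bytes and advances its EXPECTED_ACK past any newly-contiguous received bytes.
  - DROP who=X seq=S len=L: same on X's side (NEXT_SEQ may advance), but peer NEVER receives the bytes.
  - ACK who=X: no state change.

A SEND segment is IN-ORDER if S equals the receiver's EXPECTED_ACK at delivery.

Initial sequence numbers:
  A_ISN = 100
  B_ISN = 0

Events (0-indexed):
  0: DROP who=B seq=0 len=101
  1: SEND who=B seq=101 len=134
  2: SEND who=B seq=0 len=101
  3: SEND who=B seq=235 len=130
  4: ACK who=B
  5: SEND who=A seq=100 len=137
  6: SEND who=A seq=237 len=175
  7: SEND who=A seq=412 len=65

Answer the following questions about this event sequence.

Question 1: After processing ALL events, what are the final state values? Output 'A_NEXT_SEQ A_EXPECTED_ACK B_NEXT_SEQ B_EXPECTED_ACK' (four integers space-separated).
After event 0: A_seq=100 A_ack=0 B_seq=101 B_ack=100
After event 1: A_seq=100 A_ack=0 B_seq=235 B_ack=100
After event 2: A_seq=100 A_ack=235 B_seq=235 B_ack=100
After event 3: A_seq=100 A_ack=365 B_seq=365 B_ack=100
After event 4: A_seq=100 A_ack=365 B_seq=365 B_ack=100
After event 5: A_seq=237 A_ack=365 B_seq=365 B_ack=237
After event 6: A_seq=412 A_ack=365 B_seq=365 B_ack=412
After event 7: A_seq=477 A_ack=365 B_seq=365 B_ack=477

Answer: 477 365 365 477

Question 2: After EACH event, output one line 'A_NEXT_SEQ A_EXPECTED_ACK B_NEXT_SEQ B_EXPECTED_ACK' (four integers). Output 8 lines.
100 0 101 100
100 0 235 100
100 235 235 100
100 365 365 100
100 365 365 100
237 365 365 237
412 365 365 412
477 365 365 477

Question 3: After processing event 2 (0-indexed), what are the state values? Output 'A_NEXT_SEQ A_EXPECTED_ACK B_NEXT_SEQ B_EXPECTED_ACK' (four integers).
After event 0: A_seq=100 A_ack=0 B_seq=101 B_ack=100
After event 1: A_seq=100 A_ack=0 B_seq=235 B_ack=100
After event 2: A_seq=100 A_ack=235 B_seq=235 B_ack=100

100 235 235 100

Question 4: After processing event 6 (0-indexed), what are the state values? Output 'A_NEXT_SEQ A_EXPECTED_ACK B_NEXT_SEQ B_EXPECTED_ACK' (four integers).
After event 0: A_seq=100 A_ack=0 B_seq=101 B_ack=100
After event 1: A_seq=100 A_ack=0 B_seq=235 B_ack=100
After event 2: A_seq=100 A_ack=235 B_seq=235 B_ack=100
After event 3: A_seq=100 A_ack=365 B_seq=365 B_ack=100
After event 4: A_seq=100 A_ack=365 B_seq=365 B_ack=100
After event 5: A_seq=237 A_ack=365 B_seq=365 B_ack=237
After event 6: A_seq=412 A_ack=365 B_seq=365 B_ack=412

412 365 365 412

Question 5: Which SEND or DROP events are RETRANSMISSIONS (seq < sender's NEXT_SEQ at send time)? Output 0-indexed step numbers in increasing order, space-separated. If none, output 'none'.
Step 0: DROP seq=0 -> fresh
Step 1: SEND seq=101 -> fresh
Step 2: SEND seq=0 -> retransmit
Step 3: SEND seq=235 -> fresh
Step 5: SEND seq=100 -> fresh
Step 6: SEND seq=237 -> fresh
Step 7: SEND seq=412 -> fresh

Answer: 2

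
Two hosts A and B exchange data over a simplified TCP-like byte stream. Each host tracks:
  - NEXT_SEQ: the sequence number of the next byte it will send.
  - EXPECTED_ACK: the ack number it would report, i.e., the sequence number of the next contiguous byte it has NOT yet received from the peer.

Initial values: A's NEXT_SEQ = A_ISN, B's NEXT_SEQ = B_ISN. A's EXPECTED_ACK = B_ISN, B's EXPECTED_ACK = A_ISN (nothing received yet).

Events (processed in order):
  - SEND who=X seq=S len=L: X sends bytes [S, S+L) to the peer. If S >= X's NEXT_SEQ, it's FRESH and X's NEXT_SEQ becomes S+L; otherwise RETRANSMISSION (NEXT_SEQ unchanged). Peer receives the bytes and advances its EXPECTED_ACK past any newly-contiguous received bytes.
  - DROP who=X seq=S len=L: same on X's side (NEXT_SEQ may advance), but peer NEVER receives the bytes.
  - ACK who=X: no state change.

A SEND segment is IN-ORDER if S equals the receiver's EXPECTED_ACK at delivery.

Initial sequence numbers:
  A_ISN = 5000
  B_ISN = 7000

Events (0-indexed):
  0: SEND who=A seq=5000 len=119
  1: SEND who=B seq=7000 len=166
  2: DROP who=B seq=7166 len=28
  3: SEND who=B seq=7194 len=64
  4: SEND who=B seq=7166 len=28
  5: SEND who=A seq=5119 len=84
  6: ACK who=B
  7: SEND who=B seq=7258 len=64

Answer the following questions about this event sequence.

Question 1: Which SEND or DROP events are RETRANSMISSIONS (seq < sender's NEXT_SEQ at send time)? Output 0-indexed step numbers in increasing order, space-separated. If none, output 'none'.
Step 0: SEND seq=5000 -> fresh
Step 1: SEND seq=7000 -> fresh
Step 2: DROP seq=7166 -> fresh
Step 3: SEND seq=7194 -> fresh
Step 4: SEND seq=7166 -> retransmit
Step 5: SEND seq=5119 -> fresh
Step 7: SEND seq=7258 -> fresh

Answer: 4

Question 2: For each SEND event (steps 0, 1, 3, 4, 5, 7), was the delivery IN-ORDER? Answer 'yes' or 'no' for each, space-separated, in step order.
Answer: yes yes no yes yes yes

Derivation:
Step 0: SEND seq=5000 -> in-order
Step 1: SEND seq=7000 -> in-order
Step 3: SEND seq=7194 -> out-of-order
Step 4: SEND seq=7166 -> in-order
Step 5: SEND seq=5119 -> in-order
Step 7: SEND seq=7258 -> in-order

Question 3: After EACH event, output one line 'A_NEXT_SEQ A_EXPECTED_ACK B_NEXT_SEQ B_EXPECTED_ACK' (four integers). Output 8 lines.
5119 7000 7000 5119
5119 7166 7166 5119
5119 7166 7194 5119
5119 7166 7258 5119
5119 7258 7258 5119
5203 7258 7258 5203
5203 7258 7258 5203
5203 7322 7322 5203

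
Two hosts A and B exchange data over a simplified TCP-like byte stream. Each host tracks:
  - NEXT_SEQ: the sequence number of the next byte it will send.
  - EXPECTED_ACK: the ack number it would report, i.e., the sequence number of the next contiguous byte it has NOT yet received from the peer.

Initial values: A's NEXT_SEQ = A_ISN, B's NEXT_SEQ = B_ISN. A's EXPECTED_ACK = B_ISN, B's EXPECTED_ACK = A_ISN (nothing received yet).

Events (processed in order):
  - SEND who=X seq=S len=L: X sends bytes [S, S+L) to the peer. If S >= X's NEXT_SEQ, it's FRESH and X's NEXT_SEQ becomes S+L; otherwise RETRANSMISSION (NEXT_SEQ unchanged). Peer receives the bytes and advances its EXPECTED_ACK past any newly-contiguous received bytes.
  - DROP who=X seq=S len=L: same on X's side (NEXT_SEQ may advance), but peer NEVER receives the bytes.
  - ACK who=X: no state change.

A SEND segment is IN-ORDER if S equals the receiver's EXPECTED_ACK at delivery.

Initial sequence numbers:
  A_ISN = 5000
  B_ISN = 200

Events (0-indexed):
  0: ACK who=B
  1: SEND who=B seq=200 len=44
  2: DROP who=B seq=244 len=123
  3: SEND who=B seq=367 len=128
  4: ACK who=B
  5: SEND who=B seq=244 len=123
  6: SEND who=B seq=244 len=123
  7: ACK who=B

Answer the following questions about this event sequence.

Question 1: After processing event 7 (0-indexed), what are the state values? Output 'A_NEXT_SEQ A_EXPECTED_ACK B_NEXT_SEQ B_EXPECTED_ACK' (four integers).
After event 0: A_seq=5000 A_ack=200 B_seq=200 B_ack=5000
After event 1: A_seq=5000 A_ack=244 B_seq=244 B_ack=5000
After event 2: A_seq=5000 A_ack=244 B_seq=367 B_ack=5000
After event 3: A_seq=5000 A_ack=244 B_seq=495 B_ack=5000
After event 4: A_seq=5000 A_ack=244 B_seq=495 B_ack=5000
After event 5: A_seq=5000 A_ack=495 B_seq=495 B_ack=5000
After event 6: A_seq=5000 A_ack=495 B_seq=495 B_ack=5000
After event 7: A_seq=5000 A_ack=495 B_seq=495 B_ack=5000

5000 495 495 5000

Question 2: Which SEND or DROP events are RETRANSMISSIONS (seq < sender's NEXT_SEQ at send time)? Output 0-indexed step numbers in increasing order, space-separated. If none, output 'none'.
Answer: 5 6

Derivation:
Step 1: SEND seq=200 -> fresh
Step 2: DROP seq=244 -> fresh
Step 3: SEND seq=367 -> fresh
Step 5: SEND seq=244 -> retransmit
Step 6: SEND seq=244 -> retransmit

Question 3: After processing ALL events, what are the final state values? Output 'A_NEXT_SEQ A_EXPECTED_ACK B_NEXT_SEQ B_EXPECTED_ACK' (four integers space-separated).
After event 0: A_seq=5000 A_ack=200 B_seq=200 B_ack=5000
After event 1: A_seq=5000 A_ack=244 B_seq=244 B_ack=5000
After event 2: A_seq=5000 A_ack=244 B_seq=367 B_ack=5000
After event 3: A_seq=5000 A_ack=244 B_seq=495 B_ack=5000
After event 4: A_seq=5000 A_ack=244 B_seq=495 B_ack=5000
After event 5: A_seq=5000 A_ack=495 B_seq=495 B_ack=5000
After event 6: A_seq=5000 A_ack=495 B_seq=495 B_ack=5000
After event 7: A_seq=5000 A_ack=495 B_seq=495 B_ack=5000

Answer: 5000 495 495 5000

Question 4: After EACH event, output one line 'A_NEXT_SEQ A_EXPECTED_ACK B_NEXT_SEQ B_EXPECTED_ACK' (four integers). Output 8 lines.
5000 200 200 5000
5000 244 244 5000
5000 244 367 5000
5000 244 495 5000
5000 244 495 5000
5000 495 495 5000
5000 495 495 5000
5000 495 495 5000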